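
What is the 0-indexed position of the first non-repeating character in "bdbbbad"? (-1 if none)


Input: bdbbbad
Character frequencies:
  'a': 1
  'b': 4
  'd': 2
Scanning left to right for freq == 1:
  Position 0 ('b'): freq=4, skip
  Position 1 ('d'): freq=2, skip
  Position 2 ('b'): freq=4, skip
  Position 3 ('b'): freq=4, skip
  Position 4 ('b'): freq=4, skip
  Position 5 ('a'): unique! => answer = 5

5


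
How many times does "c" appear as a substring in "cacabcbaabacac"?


Searching for "c" in "cacabcbaabacac"
Scanning each position:
  Position 0: "c" => MATCH
  Position 1: "a" => no
  Position 2: "c" => MATCH
  Position 3: "a" => no
  Position 4: "b" => no
  Position 5: "c" => MATCH
  Position 6: "b" => no
  Position 7: "a" => no
  Position 8: "a" => no
  Position 9: "b" => no
  Position 10: "a" => no
  Position 11: "c" => MATCH
  Position 12: "a" => no
  Position 13: "c" => MATCH
Total occurrences: 5

5


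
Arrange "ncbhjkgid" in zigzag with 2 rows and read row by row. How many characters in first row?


Zigzag "ncbhjkgid" into 2 rows:
Placing characters:
  'n' => row 0
  'c' => row 1
  'b' => row 0
  'h' => row 1
  'j' => row 0
  'k' => row 1
  'g' => row 0
  'i' => row 1
  'd' => row 0
Rows:
  Row 0: "nbjgd"
  Row 1: "chki"
First row length: 5

5


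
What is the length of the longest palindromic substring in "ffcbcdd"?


Input: "ffcbcdd"
Checking substrings for palindromes:
  [2:5] "cbc" (len 3) => palindrome
  [0:2] "ff" (len 2) => palindrome
  [5:7] "dd" (len 2) => palindrome
Longest palindromic substring: "cbc" with length 3

3


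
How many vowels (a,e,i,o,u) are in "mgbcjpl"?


Input: mgbcjpl
Checking each character:
  'm' at position 0: consonant
  'g' at position 1: consonant
  'b' at position 2: consonant
  'c' at position 3: consonant
  'j' at position 4: consonant
  'p' at position 5: consonant
  'l' at position 6: consonant
Total vowels: 0

0


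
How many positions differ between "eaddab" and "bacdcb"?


Comparing "eaddab" and "bacdcb" position by position:
  Position 0: 'e' vs 'b' => DIFFER
  Position 1: 'a' vs 'a' => same
  Position 2: 'd' vs 'c' => DIFFER
  Position 3: 'd' vs 'd' => same
  Position 4: 'a' vs 'c' => DIFFER
  Position 5: 'b' vs 'b' => same
Positions that differ: 3

3


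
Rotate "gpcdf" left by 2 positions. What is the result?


Input: "gpcdf", rotate left by 2
First 2 characters: "gp"
Remaining characters: "cdf"
Concatenate remaining + first: "cdf" + "gp" = "cdfgp"

cdfgp


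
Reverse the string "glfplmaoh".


Input: glfplmaoh
Reading characters right to left:
  Position 8: 'h'
  Position 7: 'o'
  Position 6: 'a'
  Position 5: 'm'
  Position 4: 'l'
  Position 3: 'p'
  Position 2: 'f'
  Position 1: 'l'
  Position 0: 'g'
Reversed: hoamlpflg

hoamlpflg


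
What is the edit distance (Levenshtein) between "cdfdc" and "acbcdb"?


Computing edit distance: "cdfdc" -> "acbcdb"
DP table:
           a    c    b    c    d    b
      0    1    2    3    4    5    6
  c   1    1    1    2    3    4    5
  d   2    2    2    2    3    3    4
  f   3    3    3    3    3    4    4
  d   4    4    4    4    4    3    4
  c   5    5    4    5    4    4    4
Edit distance = dp[5][6] = 4

4


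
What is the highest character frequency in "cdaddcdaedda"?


Input: cdaddcdaedda
Character counts:
  'a': 3
  'c': 2
  'd': 6
  'e': 1
Maximum frequency: 6

6


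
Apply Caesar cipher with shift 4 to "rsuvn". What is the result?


Caesar cipher: shift "rsuvn" by 4
  'r' (pos 17) + 4 = pos 21 = 'v'
  's' (pos 18) + 4 = pos 22 = 'w'
  'u' (pos 20) + 4 = pos 24 = 'y'
  'v' (pos 21) + 4 = pos 25 = 'z'
  'n' (pos 13) + 4 = pos 17 = 'r'
Result: vwyzr

vwyzr


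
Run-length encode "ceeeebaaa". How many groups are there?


Input: ceeeebaaa
Scanning for consecutive runs:
  Group 1: 'c' x 1 (positions 0-0)
  Group 2: 'e' x 4 (positions 1-4)
  Group 3: 'b' x 1 (positions 5-5)
  Group 4: 'a' x 3 (positions 6-8)
Total groups: 4

4


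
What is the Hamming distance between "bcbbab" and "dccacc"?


Comparing "bcbbab" and "dccacc" position by position:
  Position 0: 'b' vs 'd' => differ
  Position 1: 'c' vs 'c' => same
  Position 2: 'b' vs 'c' => differ
  Position 3: 'b' vs 'a' => differ
  Position 4: 'a' vs 'c' => differ
  Position 5: 'b' vs 'c' => differ
Total differences (Hamming distance): 5

5


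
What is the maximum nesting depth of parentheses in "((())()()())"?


Input: "((())()()())"
Tracking depth:
  Position 0 '(': depth becomes 1
  Position 1 '(': depth becomes 2
  Position 2 '(': depth becomes 3
  Position 3 ')': depth becomes 2
  Position 4 ')': depth becomes 1
  Position 5 '(': depth becomes 2
  Position 6 ')': depth becomes 1
  Position 7 '(': depth becomes 2
  Position 8 ')': depth becomes 1
  Position 9 '(': depth becomes 2
  Position 10 ')': depth becomes 1
  Position 11 ')': depth becomes 0
Maximum depth reached: 3

3


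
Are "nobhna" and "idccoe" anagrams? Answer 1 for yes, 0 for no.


Strings: "nobhna", "idccoe"
Sorted first:  abhnno
Sorted second: ccdeio
Differ at position 0: 'a' vs 'c' => not anagrams

0


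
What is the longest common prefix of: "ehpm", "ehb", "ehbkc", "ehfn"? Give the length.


Words: ehpm, ehb, ehbkc, ehfn
  Position 0: all 'e' => match
  Position 1: all 'h' => match
  Position 2: ('p', 'b', 'b', 'f') => mismatch, stop
LCP = "eh" (length 2)

2


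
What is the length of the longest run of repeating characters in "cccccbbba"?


Input: "cccccbbba"
Scanning for longest run:
  Position 1 ('c'): continues run of 'c', length=2
  Position 2 ('c'): continues run of 'c', length=3
  Position 3 ('c'): continues run of 'c', length=4
  Position 4 ('c'): continues run of 'c', length=5
  Position 5 ('b'): new char, reset run to 1
  Position 6 ('b'): continues run of 'b', length=2
  Position 7 ('b'): continues run of 'b', length=3
  Position 8 ('a'): new char, reset run to 1
Longest run: 'c' with length 5

5


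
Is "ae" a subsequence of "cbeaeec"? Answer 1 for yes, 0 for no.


Check if "ae" is a subsequence of "cbeaeec"
Greedy scan:
  Position 0 ('c'): no match needed
  Position 1 ('b'): no match needed
  Position 2 ('e'): no match needed
  Position 3 ('a'): matches sub[0] = 'a'
  Position 4 ('e'): matches sub[1] = 'e'
  Position 5 ('e'): no match needed
  Position 6 ('c'): no match needed
All 2 characters matched => is a subsequence

1


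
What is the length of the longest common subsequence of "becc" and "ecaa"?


LCS of "becc" and "ecaa"
DP table:
           e    c    a    a
      0    0    0    0    0
  b   0    0    0    0    0
  e   0    1    1    1    1
  c   0    1    2    2    2
  c   0    1    2    2    2
LCS length = dp[4][4] = 2

2


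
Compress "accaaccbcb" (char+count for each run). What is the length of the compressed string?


Input: accaaccbcb
Runs:
  'a' x 1 => "a1"
  'c' x 2 => "c2"
  'a' x 2 => "a2"
  'c' x 2 => "c2"
  'b' x 1 => "b1"
  'c' x 1 => "c1"
  'b' x 1 => "b1"
Compressed: "a1c2a2c2b1c1b1"
Compressed length: 14

14


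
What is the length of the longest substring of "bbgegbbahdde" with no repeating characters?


Input: "bbgegbbahdde"
Sliding window (track last position of each char):
  Position 0 ('b'): window [0,0] length 1 -- new best
  Position 1 ('b'): repeat (last at 0), move window start to 1
  Position 1 ('b'): window [1,1] length 1
  Position 2 ('g'): window [1,2] length 2 -- new best
  Position 3 ('e'): window [1,3] length 3 -- new best
  Position 4 ('g'): repeat (last at 2), move window start to 3
  Position 4 ('g'): window [3,4] length 2
  Position 5 ('b'): window [3,5] length 3
  Position 6 ('b'): repeat (last at 5), move window start to 6
  Position 6 ('b'): window [6,6] length 1
  Position 7 ('a'): window [6,7] length 2
  Position 8 ('h'): window [6,8] length 3
  Position 9 ('d'): window [6,9] length 4 -- new best
  Position 10 ('d'): repeat (last at 9), move window start to 10
  Position 10 ('d'): window [10,10] length 1
  Position 11 ('e'): window [10,11] length 2
Longest substring with no repeats: "bahd" with length 4

4


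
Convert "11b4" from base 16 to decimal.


Input: "11b4" in base 16
Positional expansion:
  Digit '1' (value 1) x 16^3 = 4096
  Digit '1' (value 1) x 16^2 = 256
  Digit 'b' (value 11) x 16^1 = 176
  Digit '4' (value 4) x 16^0 = 4
Sum = 4532

4532


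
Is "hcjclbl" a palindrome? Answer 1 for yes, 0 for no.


Input: hcjclbl
Reversed: lblcjch
  Compare pos 0 ('h') with pos 6 ('l'): MISMATCH
  Compare pos 1 ('c') with pos 5 ('b'): MISMATCH
  Compare pos 2 ('j') with pos 4 ('l'): MISMATCH
Result: not a palindrome

0


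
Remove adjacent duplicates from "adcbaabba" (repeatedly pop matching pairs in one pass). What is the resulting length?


Input: adcbaabba
Stack-based adjacent duplicate removal:
  Read 'a': push. Stack: a
  Read 'd': push. Stack: ad
  Read 'c': push. Stack: adc
  Read 'b': push. Stack: adcb
  Read 'a': push. Stack: adcba
  Read 'a': matches stack top 'a' => pop. Stack: adcb
  Read 'b': matches stack top 'b' => pop. Stack: adc
  Read 'b': push. Stack: adcb
  Read 'a': push. Stack: adcba
Final stack: "adcba" (length 5)

5


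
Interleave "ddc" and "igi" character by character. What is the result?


Interleaving "ddc" and "igi":
  Position 0: 'd' from first, 'i' from second => "di"
  Position 1: 'd' from first, 'g' from second => "dg"
  Position 2: 'c' from first, 'i' from second => "ci"
Result: didgci

didgci


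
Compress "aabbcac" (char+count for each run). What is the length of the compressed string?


Input: aabbcac
Runs:
  'a' x 2 => "a2"
  'b' x 2 => "b2"
  'c' x 1 => "c1"
  'a' x 1 => "a1"
  'c' x 1 => "c1"
Compressed: "a2b2c1a1c1"
Compressed length: 10

10


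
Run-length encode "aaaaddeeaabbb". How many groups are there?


Input: aaaaddeeaabbb
Scanning for consecutive runs:
  Group 1: 'a' x 4 (positions 0-3)
  Group 2: 'd' x 2 (positions 4-5)
  Group 3: 'e' x 2 (positions 6-7)
  Group 4: 'a' x 2 (positions 8-9)
  Group 5: 'b' x 3 (positions 10-12)
Total groups: 5

5


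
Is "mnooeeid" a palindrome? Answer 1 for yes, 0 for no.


Input: mnooeeid
Reversed: dieeoonm
  Compare pos 0 ('m') with pos 7 ('d'): MISMATCH
  Compare pos 1 ('n') with pos 6 ('i'): MISMATCH
  Compare pos 2 ('o') with pos 5 ('e'): MISMATCH
  Compare pos 3 ('o') with pos 4 ('e'): MISMATCH
Result: not a palindrome

0


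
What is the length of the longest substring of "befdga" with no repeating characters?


Input: "befdga"
Sliding window (track last position of each char):
  Position 0 ('b'): window [0,0] length 1 -- new best
  Position 1 ('e'): window [0,1] length 2 -- new best
  Position 2 ('f'): window [0,2] length 3 -- new best
  Position 3 ('d'): window [0,3] length 4 -- new best
  Position 4 ('g'): window [0,4] length 5 -- new best
  Position 5 ('a'): window [0,5] length 6 -- new best
Longest substring with no repeats: "befdga" with length 6

6


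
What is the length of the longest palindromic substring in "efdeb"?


Input: "efdeb"
Checking substrings for palindromes:
  No multi-char palindromic substrings found
Longest palindromic substring: "e" with length 1

1


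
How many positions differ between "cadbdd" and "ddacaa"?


Comparing "cadbdd" and "ddacaa" position by position:
  Position 0: 'c' vs 'd' => DIFFER
  Position 1: 'a' vs 'd' => DIFFER
  Position 2: 'd' vs 'a' => DIFFER
  Position 3: 'b' vs 'c' => DIFFER
  Position 4: 'd' vs 'a' => DIFFER
  Position 5: 'd' vs 'a' => DIFFER
Positions that differ: 6

6


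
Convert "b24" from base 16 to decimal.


Input: "b24" in base 16
Positional expansion:
  Digit 'b' (value 11) x 16^2 = 2816
  Digit '2' (value 2) x 16^1 = 32
  Digit '4' (value 4) x 16^0 = 4
Sum = 2852

2852


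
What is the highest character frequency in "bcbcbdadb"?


Input: bcbcbdadb
Character counts:
  'a': 1
  'b': 4
  'c': 2
  'd': 2
Maximum frequency: 4

4


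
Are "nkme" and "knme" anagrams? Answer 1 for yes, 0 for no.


Strings: "nkme", "knme"
Sorted first:  ekmn
Sorted second: ekmn
Sorted forms match => anagrams

1


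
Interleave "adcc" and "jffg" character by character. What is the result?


Interleaving "adcc" and "jffg":
  Position 0: 'a' from first, 'j' from second => "aj"
  Position 1: 'd' from first, 'f' from second => "df"
  Position 2: 'c' from first, 'f' from second => "cf"
  Position 3: 'c' from first, 'g' from second => "cg"
Result: ajdfcfcg

ajdfcfcg


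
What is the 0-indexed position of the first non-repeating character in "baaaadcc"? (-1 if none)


Input: baaaadcc
Character frequencies:
  'a': 4
  'b': 1
  'c': 2
  'd': 1
Scanning left to right for freq == 1:
  Position 0 ('b'): unique! => answer = 0

0


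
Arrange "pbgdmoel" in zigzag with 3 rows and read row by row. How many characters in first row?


Zigzag "pbgdmoel" into 3 rows:
Placing characters:
  'p' => row 0
  'b' => row 1
  'g' => row 2
  'd' => row 1
  'm' => row 0
  'o' => row 1
  'e' => row 2
  'l' => row 1
Rows:
  Row 0: "pm"
  Row 1: "bdol"
  Row 2: "ge"
First row length: 2

2


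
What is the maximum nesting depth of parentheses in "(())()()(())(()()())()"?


Input: "(())()()(())(()()())()"
Tracking depth:
  Position 0 '(': depth becomes 1
  Position 1 '(': depth becomes 2
  Position 2 ')': depth becomes 1
  Position 3 ')': depth becomes 0
  Position 4 '(': depth becomes 1
  Position 5 ')': depth becomes 0
  Position 6 '(': depth becomes 1
  Position 7 ')': depth becomes 0
  Position 8 '(': depth becomes 1
  Position 9 '(': depth becomes 2
  Position 10 ')': depth becomes 1
  Position 11 ')': depth becomes 0
  Position 12 '(': depth becomes 1
  Position 13 '(': depth becomes 2
  Position 14 ')': depth becomes 1
  Position 15 '(': depth becomes 2
  Position 16 ')': depth becomes 1
  Position 17 '(': depth becomes 2
  Position 18 ')': depth becomes 1
  Position 19 ')': depth becomes 0
  Position 20 '(': depth becomes 1
  Position 21 ')': depth becomes 0
Maximum depth reached: 2

2


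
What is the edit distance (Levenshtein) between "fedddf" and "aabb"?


Computing edit distance: "fedddf" -> "aabb"
DP table:
           a    a    b    b
      0    1    2    3    4
  f   1    1    2    3    4
  e   2    2    2    3    4
  d   3    3    3    3    4
  d   4    4    4    4    4
  d   5    5    5    5    5
  f   6    6    6    6    6
Edit distance = dp[6][4] = 6

6


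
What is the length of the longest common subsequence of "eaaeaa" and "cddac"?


LCS of "eaaeaa" and "cddac"
DP table:
           c    d    d    a    c
      0    0    0    0    0    0
  e   0    0    0    0    0    0
  a   0    0    0    0    1    1
  a   0    0    0    0    1    1
  e   0    0    0    0    1    1
  a   0    0    0    0    1    1
  a   0    0    0    0    1    1
LCS length = dp[6][5] = 1

1


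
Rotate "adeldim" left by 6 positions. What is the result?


Input: "adeldim", rotate left by 6
First 6 characters: "adeldi"
Remaining characters: "m"
Concatenate remaining + first: "m" + "adeldi" = "madeldi"

madeldi


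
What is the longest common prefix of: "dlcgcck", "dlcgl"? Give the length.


Words: dlcgcck, dlcgl
  Position 0: all 'd' => match
  Position 1: all 'l' => match
  Position 2: all 'c' => match
  Position 3: all 'g' => match
  Position 4: ('c', 'l') => mismatch, stop
LCP = "dlcg" (length 4)

4


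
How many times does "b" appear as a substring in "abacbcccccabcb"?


Searching for "b" in "abacbcccccabcb"
Scanning each position:
  Position 0: "a" => no
  Position 1: "b" => MATCH
  Position 2: "a" => no
  Position 3: "c" => no
  Position 4: "b" => MATCH
  Position 5: "c" => no
  Position 6: "c" => no
  Position 7: "c" => no
  Position 8: "c" => no
  Position 9: "c" => no
  Position 10: "a" => no
  Position 11: "b" => MATCH
  Position 12: "c" => no
  Position 13: "b" => MATCH
Total occurrences: 4

4


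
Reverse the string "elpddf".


Input: elpddf
Reading characters right to left:
  Position 5: 'f'
  Position 4: 'd'
  Position 3: 'd'
  Position 2: 'p'
  Position 1: 'l'
  Position 0: 'e'
Reversed: fddple

fddple


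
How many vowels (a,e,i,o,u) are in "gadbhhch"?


Input: gadbhhch
Checking each character:
  'g' at position 0: consonant
  'a' at position 1: vowel (running total: 1)
  'd' at position 2: consonant
  'b' at position 3: consonant
  'h' at position 4: consonant
  'h' at position 5: consonant
  'c' at position 6: consonant
  'h' at position 7: consonant
Total vowels: 1

1


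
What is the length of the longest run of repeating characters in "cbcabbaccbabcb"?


Input: "cbcabbaccbabcb"
Scanning for longest run:
  Position 1 ('b'): new char, reset run to 1
  Position 2 ('c'): new char, reset run to 1
  Position 3 ('a'): new char, reset run to 1
  Position 4 ('b'): new char, reset run to 1
  Position 5 ('b'): continues run of 'b', length=2
  Position 6 ('a'): new char, reset run to 1
  Position 7 ('c'): new char, reset run to 1
  Position 8 ('c'): continues run of 'c', length=2
  Position 9 ('b'): new char, reset run to 1
  Position 10 ('a'): new char, reset run to 1
  Position 11 ('b'): new char, reset run to 1
  Position 12 ('c'): new char, reset run to 1
  Position 13 ('b'): new char, reset run to 1
Longest run: 'b' with length 2

2


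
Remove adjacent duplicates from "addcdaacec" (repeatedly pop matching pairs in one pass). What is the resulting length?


Input: addcdaacec
Stack-based adjacent duplicate removal:
  Read 'a': push. Stack: a
  Read 'd': push. Stack: ad
  Read 'd': matches stack top 'd' => pop. Stack: a
  Read 'c': push. Stack: ac
  Read 'd': push. Stack: acd
  Read 'a': push. Stack: acda
  Read 'a': matches stack top 'a' => pop. Stack: acd
  Read 'c': push. Stack: acdc
  Read 'e': push. Stack: acdce
  Read 'c': push. Stack: acdcec
Final stack: "acdcec" (length 6)

6


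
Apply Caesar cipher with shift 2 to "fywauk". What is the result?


Caesar cipher: shift "fywauk" by 2
  'f' (pos 5) + 2 = pos 7 = 'h'
  'y' (pos 24) + 2 = pos 0 = 'a'
  'w' (pos 22) + 2 = pos 24 = 'y'
  'a' (pos 0) + 2 = pos 2 = 'c'
  'u' (pos 20) + 2 = pos 22 = 'w'
  'k' (pos 10) + 2 = pos 12 = 'm'
Result: haycwm

haycwm


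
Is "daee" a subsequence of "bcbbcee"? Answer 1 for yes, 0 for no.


Check if "daee" is a subsequence of "bcbbcee"
Greedy scan:
  Position 0 ('b'): no match needed
  Position 1 ('c'): no match needed
  Position 2 ('b'): no match needed
  Position 3 ('b'): no match needed
  Position 4 ('c'): no match needed
  Position 5 ('e'): no match needed
  Position 6 ('e'): no match needed
Only matched 0/4 characters => not a subsequence

0


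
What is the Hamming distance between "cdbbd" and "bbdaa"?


Comparing "cdbbd" and "bbdaa" position by position:
  Position 0: 'c' vs 'b' => differ
  Position 1: 'd' vs 'b' => differ
  Position 2: 'b' vs 'd' => differ
  Position 3: 'b' vs 'a' => differ
  Position 4: 'd' vs 'a' => differ
Total differences (Hamming distance): 5

5


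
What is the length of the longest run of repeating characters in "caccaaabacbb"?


Input: "caccaaabacbb"
Scanning for longest run:
  Position 1 ('a'): new char, reset run to 1
  Position 2 ('c'): new char, reset run to 1
  Position 3 ('c'): continues run of 'c', length=2
  Position 4 ('a'): new char, reset run to 1
  Position 5 ('a'): continues run of 'a', length=2
  Position 6 ('a'): continues run of 'a', length=3
  Position 7 ('b'): new char, reset run to 1
  Position 8 ('a'): new char, reset run to 1
  Position 9 ('c'): new char, reset run to 1
  Position 10 ('b'): new char, reset run to 1
  Position 11 ('b'): continues run of 'b', length=2
Longest run: 'a' with length 3

3


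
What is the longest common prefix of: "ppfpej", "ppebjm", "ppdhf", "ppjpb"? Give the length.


Words: ppfpej, ppebjm, ppdhf, ppjpb
  Position 0: all 'p' => match
  Position 1: all 'p' => match
  Position 2: ('f', 'e', 'd', 'j') => mismatch, stop
LCP = "pp" (length 2)

2


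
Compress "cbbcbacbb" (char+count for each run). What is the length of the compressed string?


Input: cbbcbacbb
Runs:
  'c' x 1 => "c1"
  'b' x 2 => "b2"
  'c' x 1 => "c1"
  'b' x 1 => "b1"
  'a' x 1 => "a1"
  'c' x 1 => "c1"
  'b' x 2 => "b2"
Compressed: "c1b2c1b1a1c1b2"
Compressed length: 14

14


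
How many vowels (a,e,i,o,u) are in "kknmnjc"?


Input: kknmnjc
Checking each character:
  'k' at position 0: consonant
  'k' at position 1: consonant
  'n' at position 2: consonant
  'm' at position 3: consonant
  'n' at position 4: consonant
  'j' at position 5: consonant
  'c' at position 6: consonant
Total vowels: 0

0


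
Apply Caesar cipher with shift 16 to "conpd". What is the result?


Caesar cipher: shift "conpd" by 16
  'c' (pos 2) + 16 = pos 18 = 's'
  'o' (pos 14) + 16 = pos 4 = 'e'
  'n' (pos 13) + 16 = pos 3 = 'd'
  'p' (pos 15) + 16 = pos 5 = 'f'
  'd' (pos 3) + 16 = pos 19 = 't'
Result: sedft

sedft


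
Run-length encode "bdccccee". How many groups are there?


Input: bdccccee
Scanning for consecutive runs:
  Group 1: 'b' x 1 (positions 0-0)
  Group 2: 'd' x 1 (positions 1-1)
  Group 3: 'c' x 4 (positions 2-5)
  Group 4: 'e' x 2 (positions 6-7)
Total groups: 4

4


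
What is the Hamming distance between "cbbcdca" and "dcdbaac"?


Comparing "cbbcdca" and "dcdbaac" position by position:
  Position 0: 'c' vs 'd' => differ
  Position 1: 'b' vs 'c' => differ
  Position 2: 'b' vs 'd' => differ
  Position 3: 'c' vs 'b' => differ
  Position 4: 'd' vs 'a' => differ
  Position 5: 'c' vs 'a' => differ
  Position 6: 'a' vs 'c' => differ
Total differences (Hamming distance): 7

7


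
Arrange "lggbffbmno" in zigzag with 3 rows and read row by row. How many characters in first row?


Zigzag "lggbffbmno" into 3 rows:
Placing characters:
  'l' => row 0
  'g' => row 1
  'g' => row 2
  'b' => row 1
  'f' => row 0
  'f' => row 1
  'b' => row 2
  'm' => row 1
  'n' => row 0
  'o' => row 1
Rows:
  Row 0: "lfn"
  Row 1: "gbfmo"
  Row 2: "gb"
First row length: 3

3


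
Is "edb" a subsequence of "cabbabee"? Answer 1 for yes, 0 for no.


Check if "edb" is a subsequence of "cabbabee"
Greedy scan:
  Position 0 ('c'): no match needed
  Position 1 ('a'): no match needed
  Position 2 ('b'): no match needed
  Position 3 ('b'): no match needed
  Position 4 ('a'): no match needed
  Position 5 ('b'): no match needed
  Position 6 ('e'): matches sub[0] = 'e'
  Position 7 ('e'): no match needed
Only matched 1/3 characters => not a subsequence

0


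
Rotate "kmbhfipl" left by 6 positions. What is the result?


Input: "kmbhfipl", rotate left by 6
First 6 characters: "kmbhfi"
Remaining characters: "pl"
Concatenate remaining + first: "pl" + "kmbhfi" = "plkmbhfi"

plkmbhfi


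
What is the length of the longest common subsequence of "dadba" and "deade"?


LCS of "dadba" and "deade"
DP table:
           d    e    a    d    e
      0    0    0    0    0    0
  d   0    1    1    1    1    1
  a   0    1    1    2    2    2
  d   0    1    1    2    3    3
  b   0    1    1    2    3    3
  a   0    1    1    2    3    3
LCS length = dp[5][5] = 3

3


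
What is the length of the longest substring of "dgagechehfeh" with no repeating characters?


Input: "dgagechehfeh"
Sliding window (track last position of each char):
  Position 0 ('d'): window [0,0] length 1 -- new best
  Position 1 ('g'): window [0,1] length 2 -- new best
  Position 2 ('a'): window [0,2] length 3 -- new best
  Position 3 ('g'): repeat (last at 1), move window start to 2
  Position 3 ('g'): window [2,3] length 2
  Position 4 ('e'): window [2,4] length 3
  Position 5 ('c'): window [2,5] length 4 -- new best
  Position 6 ('h'): window [2,6] length 5 -- new best
  Position 7 ('e'): repeat (last at 4), move window start to 5
  Position 7 ('e'): window [5,7] length 3
  Position 8 ('h'): repeat (last at 6), move window start to 7
  Position 8 ('h'): window [7,8] length 2
  Position 9 ('f'): window [7,9] length 3
  Position 10 ('e'): repeat (last at 7), move window start to 8
  Position 10 ('e'): window [8,10] length 3
  Position 11 ('h'): repeat (last at 8), move window start to 9
  Position 11 ('h'): window [9,11] length 3
Longest substring with no repeats: "agech" with length 5

5


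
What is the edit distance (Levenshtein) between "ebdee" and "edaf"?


Computing edit distance: "ebdee" -> "edaf"
DP table:
           e    d    a    f
      0    1    2    3    4
  e   1    0    1    2    3
  b   2    1    1    2    3
  d   3    2    1    2    3
  e   4    3    2    2    3
  e   5    4    3    3    3
Edit distance = dp[5][4] = 3

3


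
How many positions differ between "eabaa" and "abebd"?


Comparing "eabaa" and "abebd" position by position:
  Position 0: 'e' vs 'a' => DIFFER
  Position 1: 'a' vs 'b' => DIFFER
  Position 2: 'b' vs 'e' => DIFFER
  Position 3: 'a' vs 'b' => DIFFER
  Position 4: 'a' vs 'd' => DIFFER
Positions that differ: 5

5


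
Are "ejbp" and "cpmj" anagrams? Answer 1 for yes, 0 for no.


Strings: "ejbp", "cpmj"
Sorted first:  bejp
Sorted second: cjmp
Differ at position 0: 'b' vs 'c' => not anagrams

0


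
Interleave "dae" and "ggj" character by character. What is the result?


Interleaving "dae" and "ggj":
  Position 0: 'd' from first, 'g' from second => "dg"
  Position 1: 'a' from first, 'g' from second => "ag"
  Position 2: 'e' from first, 'j' from second => "ej"
Result: dgagej

dgagej


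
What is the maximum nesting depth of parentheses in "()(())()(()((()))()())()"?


Input: "()(())()(()((()))()())()"
Tracking depth:
  Position 0 '(': depth becomes 1
  Position 1 ')': depth becomes 0
  Position 2 '(': depth becomes 1
  Position 3 '(': depth becomes 2
  Position 4 ')': depth becomes 1
  Position 5 ')': depth becomes 0
  Position 6 '(': depth becomes 1
  Position 7 ')': depth becomes 0
  Position 8 '(': depth becomes 1
  Position 9 '(': depth becomes 2
  Position 10 ')': depth becomes 1
  Position 11 '(': depth becomes 2
  Position 12 '(': depth becomes 3
  Position 13 '(': depth becomes 4
  Position 14 ')': depth becomes 3
  Position 15 ')': depth becomes 2
  Position 16 ')': depth becomes 1
  Position 17 '(': depth becomes 2
  Position 18 ')': depth becomes 1
  Position 19 '(': depth becomes 2
  Position 20 ')': depth becomes 1
  Position 21 ')': depth becomes 0
  Position 22 '(': depth becomes 1
  Position 23 ')': depth becomes 0
Maximum depth reached: 4

4


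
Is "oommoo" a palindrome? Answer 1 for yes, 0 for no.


Input: oommoo
Reversed: oommoo
  Compare pos 0 ('o') with pos 5 ('o'): match
  Compare pos 1 ('o') with pos 4 ('o'): match
  Compare pos 2 ('m') with pos 3 ('m'): match
Result: palindrome

1


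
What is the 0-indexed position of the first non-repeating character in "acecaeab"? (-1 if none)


Input: acecaeab
Character frequencies:
  'a': 3
  'b': 1
  'c': 2
  'e': 2
Scanning left to right for freq == 1:
  Position 0 ('a'): freq=3, skip
  Position 1 ('c'): freq=2, skip
  Position 2 ('e'): freq=2, skip
  Position 3 ('c'): freq=2, skip
  Position 4 ('a'): freq=3, skip
  Position 5 ('e'): freq=2, skip
  Position 6 ('a'): freq=3, skip
  Position 7 ('b'): unique! => answer = 7

7


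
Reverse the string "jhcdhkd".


Input: jhcdhkd
Reading characters right to left:
  Position 6: 'd'
  Position 5: 'k'
  Position 4: 'h'
  Position 3: 'd'
  Position 2: 'c'
  Position 1: 'h'
  Position 0: 'j'
Reversed: dkhdchj

dkhdchj


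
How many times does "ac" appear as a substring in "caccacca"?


Searching for "ac" in "caccacca"
Scanning each position:
  Position 0: "ca" => no
  Position 1: "ac" => MATCH
  Position 2: "cc" => no
  Position 3: "ca" => no
  Position 4: "ac" => MATCH
  Position 5: "cc" => no
  Position 6: "ca" => no
Total occurrences: 2

2


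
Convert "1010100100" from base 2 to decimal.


Input: "1010100100" in base 2
Positional expansion:
  Digit '1' (value 1) x 2^9 = 512
  Digit '0' (value 0) x 2^8 = 0
  Digit '1' (value 1) x 2^7 = 128
  Digit '0' (value 0) x 2^6 = 0
  Digit '1' (value 1) x 2^5 = 32
  Digit '0' (value 0) x 2^4 = 0
  Digit '0' (value 0) x 2^3 = 0
  Digit '1' (value 1) x 2^2 = 4
  Digit '0' (value 0) x 2^1 = 0
  Digit '0' (value 0) x 2^0 = 0
Sum = 676

676


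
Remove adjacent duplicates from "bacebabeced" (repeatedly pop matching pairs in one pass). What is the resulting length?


Input: bacebabeced
Stack-based adjacent duplicate removal:
  Read 'b': push. Stack: b
  Read 'a': push. Stack: ba
  Read 'c': push. Stack: bac
  Read 'e': push. Stack: bace
  Read 'b': push. Stack: baceb
  Read 'a': push. Stack: baceba
  Read 'b': push. Stack: bacebab
  Read 'e': push. Stack: bacebabe
  Read 'c': push. Stack: bacebabec
  Read 'e': push. Stack: bacebabece
  Read 'd': push. Stack: bacebabeced
Final stack: "bacebabeced" (length 11)

11


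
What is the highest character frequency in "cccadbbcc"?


Input: cccadbbcc
Character counts:
  'a': 1
  'b': 2
  'c': 5
  'd': 1
Maximum frequency: 5

5


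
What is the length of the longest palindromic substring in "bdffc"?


Input: "bdffc"
Checking substrings for palindromes:
  [2:4] "ff" (len 2) => palindrome
Longest palindromic substring: "ff" with length 2

2


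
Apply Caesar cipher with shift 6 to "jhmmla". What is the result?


Caesar cipher: shift "jhmmla" by 6
  'j' (pos 9) + 6 = pos 15 = 'p'
  'h' (pos 7) + 6 = pos 13 = 'n'
  'm' (pos 12) + 6 = pos 18 = 's'
  'm' (pos 12) + 6 = pos 18 = 's'
  'l' (pos 11) + 6 = pos 17 = 'r'
  'a' (pos 0) + 6 = pos 6 = 'g'
Result: pnssrg

pnssrg


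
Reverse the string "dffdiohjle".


Input: dffdiohjle
Reading characters right to left:
  Position 9: 'e'
  Position 8: 'l'
  Position 7: 'j'
  Position 6: 'h'
  Position 5: 'o'
  Position 4: 'i'
  Position 3: 'd'
  Position 2: 'f'
  Position 1: 'f'
  Position 0: 'd'
Reversed: eljhoidffd

eljhoidffd


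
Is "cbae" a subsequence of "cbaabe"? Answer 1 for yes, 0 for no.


Check if "cbae" is a subsequence of "cbaabe"
Greedy scan:
  Position 0 ('c'): matches sub[0] = 'c'
  Position 1 ('b'): matches sub[1] = 'b'
  Position 2 ('a'): matches sub[2] = 'a'
  Position 3 ('a'): no match needed
  Position 4 ('b'): no match needed
  Position 5 ('e'): matches sub[3] = 'e'
All 4 characters matched => is a subsequence

1


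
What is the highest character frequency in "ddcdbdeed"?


Input: ddcdbdeed
Character counts:
  'b': 1
  'c': 1
  'd': 5
  'e': 2
Maximum frequency: 5

5


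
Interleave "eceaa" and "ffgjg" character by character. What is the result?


Interleaving "eceaa" and "ffgjg":
  Position 0: 'e' from first, 'f' from second => "ef"
  Position 1: 'c' from first, 'f' from second => "cf"
  Position 2: 'e' from first, 'g' from second => "eg"
  Position 3: 'a' from first, 'j' from second => "aj"
  Position 4: 'a' from first, 'g' from second => "ag"
Result: efcfegajag

efcfegajag


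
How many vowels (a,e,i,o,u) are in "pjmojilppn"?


Input: pjmojilppn
Checking each character:
  'p' at position 0: consonant
  'j' at position 1: consonant
  'm' at position 2: consonant
  'o' at position 3: vowel (running total: 1)
  'j' at position 4: consonant
  'i' at position 5: vowel (running total: 2)
  'l' at position 6: consonant
  'p' at position 7: consonant
  'p' at position 8: consonant
  'n' at position 9: consonant
Total vowels: 2

2


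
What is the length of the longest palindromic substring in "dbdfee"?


Input: "dbdfee"
Checking substrings for palindromes:
  [0:3] "dbd" (len 3) => palindrome
  [4:6] "ee" (len 2) => palindrome
Longest palindromic substring: "dbd" with length 3

3


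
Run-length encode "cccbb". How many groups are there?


Input: cccbb
Scanning for consecutive runs:
  Group 1: 'c' x 3 (positions 0-2)
  Group 2: 'b' x 2 (positions 3-4)
Total groups: 2

2


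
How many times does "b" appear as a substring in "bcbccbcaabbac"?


Searching for "b" in "bcbccbcaabbac"
Scanning each position:
  Position 0: "b" => MATCH
  Position 1: "c" => no
  Position 2: "b" => MATCH
  Position 3: "c" => no
  Position 4: "c" => no
  Position 5: "b" => MATCH
  Position 6: "c" => no
  Position 7: "a" => no
  Position 8: "a" => no
  Position 9: "b" => MATCH
  Position 10: "b" => MATCH
  Position 11: "a" => no
  Position 12: "c" => no
Total occurrences: 5

5


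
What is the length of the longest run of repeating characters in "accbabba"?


Input: "accbabba"
Scanning for longest run:
  Position 1 ('c'): new char, reset run to 1
  Position 2 ('c'): continues run of 'c', length=2
  Position 3 ('b'): new char, reset run to 1
  Position 4 ('a'): new char, reset run to 1
  Position 5 ('b'): new char, reset run to 1
  Position 6 ('b'): continues run of 'b', length=2
  Position 7 ('a'): new char, reset run to 1
Longest run: 'c' with length 2

2


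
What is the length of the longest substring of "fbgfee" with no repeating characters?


Input: "fbgfee"
Sliding window (track last position of each char):
  Position 0 ('f'): window [0,0] length 1 -- new best
  Position 1 ('b'): window [0,1] length 2 -- new best
  Position 2 ('g'): window [0,2] length 3 -- new best
  Position 3 ('f'): repeat (last at 0), move window start to 1
  Position 3 ('f'): window [1,3] length 3
  Position 4 ('e'): window [1,4] length 4 -- new best
  Position 5 ('e'): repeat (last at 4), move window start to 5
  Position 5 ('e'): window [5,5] length 1
Longest substring with no repeats: "bgfe" with length 4

4


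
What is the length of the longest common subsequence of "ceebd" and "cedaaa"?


LCS of "ceebd" and "cedaaa"
DP table:
           c    e    d    a    a    a
      0    0    0    0    0    0    0
  c   0    1    1    1    1    1    1
  e   0    1    2    2    2    2    2
  e   0    1    2    2    2    2    2
  b   0    1    2    2    2    2    2
  d   0    1    2    3    3    3    3
LCS length = dp[5][6] = 3

3


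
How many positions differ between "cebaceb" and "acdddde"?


Comparing "cebaceb" and "acdddde" position by position:
  Position 0: 'c' vs 'a' => DIFFER
  Position 1: 'e' vs 'c' => DIFFER
  Position 2: 'b' vs 'd' => DIFFER
  Position 3: 'a' vs 'd' => DIFFER
  Position 4: 'c' vs 'd' => DIFFER
  Position 5: 'e' vs 'd' => DIFFER
  Position 6: 'b' vs 'e' => DIFFER
Positions that differ: 7

7


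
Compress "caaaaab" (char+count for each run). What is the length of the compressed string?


Input: caaaaab
Runs:
  'c' x 1 => "c1"
  'a' x 5 => "a5"
  'b' x 1 => "b1"
Compressed: "c1a5b1"
Compressed length: 6

6


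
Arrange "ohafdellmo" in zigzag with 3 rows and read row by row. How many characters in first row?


Zigzag "ohafdellmo" into 3 rows:
Placing characters:
  'o' => row 0
  'h' => row 1
  'a' => row 2
  'f' => row 1
  'd' => row 0
  'e' => row 1
  'l' => row 2
  'l' => row 1
  'm' => row 0
  'o' => row 1
Rows:
  Row 0: "odm"
  Row 1: "hfelo"
  Row 2: "al"
First row length: 3

3


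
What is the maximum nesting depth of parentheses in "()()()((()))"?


Input: "()()()((()))"
Tracking depth:
  Position 0 '(': depth becomes 1
  Position 1 ')': depth becomes 0
  Position 2 '(': depth becomes 1
  Position 3 ')': depth becomes 0
  Position 4 '(': depth becomes 1
  Position 5 ')': depth becomes 0
  Position 6 '(': depth becomes 1
  Position 7 '(': depth becomes 2
  Position 8 '(': depth becomes 3
  Position 9 ')': depth becomes 2
  Position 10 ')': depth becomes 1
  Position 11 ')': depth becomes 0
Maximum depth reached: 3

3


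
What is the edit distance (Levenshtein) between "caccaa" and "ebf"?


Computing edit distance: "caccaa" -> "ebf"
DP table:
           e    b    f
      0    1    2    3
  c   1    1    2    3
  a   2    2    2    3
  c   3    3    3    3
  c   4    4    4    4
  a   5    5    5    5
  a   6    6    6    6
Edit distance = dp[6][3] = 6

6


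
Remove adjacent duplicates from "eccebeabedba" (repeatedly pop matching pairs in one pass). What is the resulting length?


Input: eccebeabedba
Stack-based adjacent duplicate removal:
  Read 'e': push. Stack: e
  Read 'c': push. Stack: ec
  Read 'c': matches stack top 'c' => pop. Stack: e
  Read 'e': matches stack top 'e' => pop. Stack: (empty)
  Read 'b': push. Stack: b
  Read 'e': push. Stack: be
  Read 'a': push. Stack: bea
  Read 'b': push. Stack: beab
  Read 'e': push. Stack: beabe
  Read 'd': push. Stack: beabed
  Read 'b': push. Stack: beabedb
  Read 'a': push. Stack: beabedba
Final stack: "beabedba" (length 8)

8


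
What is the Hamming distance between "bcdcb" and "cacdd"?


Comparing "bcdcb" and "cacdd" position by position:
  Position 0: 'b' vs 'c' => differ
  Position 1: 'c' vs 'a' => differ
  Position 2: 'd' vs 'c' => differ
  Position 3: 'c' vs 'd' => differ
  Position 4: 'b' vs 'd' => differ
Total differences (Hamming distance): 5

5


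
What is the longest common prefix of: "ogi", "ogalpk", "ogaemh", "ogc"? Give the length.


Words: ogi, ogalpk, ogaemh, ogc
  Position 0: all 'o' => match
  Position 1: all 'g' => match
  Position 2: ('i', 'a', 'a', 'c') => mismatch, stop
LCP = "og" (length 2)

2


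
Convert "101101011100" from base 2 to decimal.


Input: "101101011100" in base 2
Positional expansion:
  Digit '1' (value 1) x 2^11 = 2048
  Digit '0' (value 0) x 2^10 = 0
  Digit '1' (value 1) x 2^9 = 512
  Digit '1' (value 1) x 2^8 = 256
  Digit '0' (value 0) x 2^7 = 0
  Digit '1' (value 1) x 2^6 = 64
  Digit '0' (value 0) x 2^5 = 0
  Digit '1' (value 1) x 2^4 = 16
  Digit '1' (value 1) x 2^3 = 8
  Digit '1' (value 1) x 2^2 = 4
  Digit '0' (value 0) x 2^1 = 0
  Digit '0' (value 0) x 2^0 = 0
Sum = 2908

2908


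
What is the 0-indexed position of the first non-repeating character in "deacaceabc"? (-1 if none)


Input: deacaceabc
Character frequencies:
  'a': 3
  'b': 1
  'c': 3
  'd': 1
  'e': 2
Scanning left to right for freq == 1:
  Position 0 ('d'): unique! => answer = 0

0


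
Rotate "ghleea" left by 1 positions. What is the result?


Input: "ghleea", rotate left by 1
First 1 characters: "g"
Remaining characters: "hleea"
Concatenate remaining + first: "hleea" + "g" = "hleeag"

hleeag


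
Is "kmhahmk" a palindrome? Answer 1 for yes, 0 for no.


Input: kmhahmk
Reversed: kmhahmk
  Compare pos 0 ('k') with pos 6 ('k'): match
  Compare pos 1 ('m') with pos 5 ('m'): match
  Compare pos 2 ('h') with pos 4 ('h'): match
Result: palindrome

1


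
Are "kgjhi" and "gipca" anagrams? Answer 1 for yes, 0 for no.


Strings: "kgjhi", "gipca"
Sorted first:  ghijk
Sorted second: acgip
Differ at position 0: 'g' vs 'a' => not anagrams

0


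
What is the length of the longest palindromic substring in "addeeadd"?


Input: "addeeadd"
Checking substrings for palindromes:
  [1:3] "dd" (len 2) => palindrome
  [3:5] "ee" (len 2) => palindrome
  [6:8] "dd" (len 2) => palindrome
Longest palindromic substring: "dd" with length 2

2


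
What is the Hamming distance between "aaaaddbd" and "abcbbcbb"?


Comparing "aaaaddbd" and "abcbbcbb" position by position:
  Position 0: 'a' vs 'a' => same
  Position 1: 'a' vs 'b' => differ
  Position 2: 'a' vs 'c' => differ
  Position 3: 'a' vs 'b' => differ
  Position 4: 'd' vs 'b' => differ
  Position 5: 'd' vs 'c' => differ
  Position 6: 'b' vs 'b' => same
  Position 7: 'd' vs 'b' => differ
Total differences (Hamming distance): 6

6


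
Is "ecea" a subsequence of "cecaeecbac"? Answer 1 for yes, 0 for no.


Check if "ecea" is a subsequence of "cecaeecbac"
Greedy scan:
  Position 0 ('c'): no match needed
  Position 1 ('e'): matches sub[0] = 'e'
  Position 2 ('c'): matches sub[1] = 'c'
  Position 3 ('a'): no match needed
  Position 4 ('e'): matches sub[2] = 'e'
  Position 5 ('e'): no match needed
  Position 6 ('c'): no match needed
  Position 7 ('b'): no match needed
  Position 8 ('a'): matches sub[3] = 'a'
  Position 9 ('c'): no match needed
All 4 characters matched => is a subsequence

1


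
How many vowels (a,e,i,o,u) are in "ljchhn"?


Input: ljchhn
Checking each character:
  'l' at position 0: consonant
  'j' at position 1: consonant
  'c' at position 2: consonant
  'h' at position 3: consonant
  'h' at position 4: consonant
  'n' at position 5: consonant
Total vowels: 0

0


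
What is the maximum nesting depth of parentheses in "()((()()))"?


Input: "()((()()))"
Tracking depth:
  Position 0 '(': depth becomes 1
  Position 1 ')': depth becomes 0
  Position 2 '(': depth becomes 1
  Position 3 '(': depth becomes 2
  Position 4 '(': depth becomes 3
  Position 5 ')': depth becomes 2
  Position 6 '(': depth becomes 3
  Position 7 ')': depth becomes 2
  Position 8 ')': depth becomes 1
  Position 9 ')': depth becomes 0
Maximum depth reached: 3

3
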